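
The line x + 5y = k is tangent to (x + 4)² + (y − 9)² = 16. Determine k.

Tangency holds when the distance from the centre (−4, 9) to the line equals the radius 4:
|1·(−4) + 5·9 − k| / √26 = 4
|k − (41)| = 4√26.

k = 41 ± 4√26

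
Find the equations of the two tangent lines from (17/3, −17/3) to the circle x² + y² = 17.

Write the tangent as mx − y + (−17/3 − m·(17/3)) = 0 and set its distance from the centre to √17:
[m·(−17/3) − (17/3)]² = 17(m² + 1)
4m² + 17m + 4 = 0, so m = −1/4 or m = −4.
Through (17/3, −17/3) these give x + 4y = −17 and 4x + y = 17.

x + 4y = −17 and 4x + y = 17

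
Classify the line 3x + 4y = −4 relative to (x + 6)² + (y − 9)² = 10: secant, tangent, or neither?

neither

Substituting the line into the circle gives 25x² + 432x + 2016 = 0.
Δ = 186624 − 201600 = −14976.
No real roots: the line does not meet the circle.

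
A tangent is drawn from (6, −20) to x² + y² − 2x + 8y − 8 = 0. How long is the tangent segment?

16

The centre is (1, −4) and r = 5. The square of the distance from P to the centre is 25 + 256 = 281.
The tangent meets the radius at right angles, so tangent² = |PO|² − r² = 281 − 25 = 256.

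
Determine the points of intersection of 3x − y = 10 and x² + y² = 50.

Substitute y = 3x − 10:
10x² − 60x + 50 = 0  ⟹  x² − 6x + 5 = 0
x = 5 or x = 1, giving (5, 5) and (1, −7).

(1, −7) and (5, 5)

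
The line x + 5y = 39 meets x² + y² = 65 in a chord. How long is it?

Centre (0, 0), r² = 65. Perpendicular distance d from centre to line = |−39| / √26 = 39/√26.
Half the chord is √(r² − d²) = √(13/2), so the full chord is √26.

√26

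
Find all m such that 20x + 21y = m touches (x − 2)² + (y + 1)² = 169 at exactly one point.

Tangency holds when the distance from the centre (2, −1) to the line equals the radius 13:
|20·2 + 21·(−1) − m| / √841 = 13
|m − (19)| = 13·29, so m = 396 or m = −358.

m = −358 or m = 396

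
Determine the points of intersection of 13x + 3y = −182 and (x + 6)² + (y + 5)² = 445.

Substitute y = (−182 − 13x)/3:
178x² + 4450x + 24208 = 0  ⟹  x² + 25x + 136 = 0
x = −8 or x = −17, giving (−8, −26) and (−17, 13).

(−17, 13) and (−8, −26)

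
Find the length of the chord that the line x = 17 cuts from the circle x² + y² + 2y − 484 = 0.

28

Centre (0, −1), r² = 485. Perpendicular distance d from centre to line = |−17| / √1 = 17.
Chord = 2√(r² − d²) = 2·√(196) = 28.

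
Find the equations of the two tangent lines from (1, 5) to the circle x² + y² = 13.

A line y − (5) = m(x − (1)) is tangent when its distance from (0, 0) is √13:
(−1m − (−5))² = 13(m² + 1)
6m² + 5m − 6 = 0, so m = 2/3 or m = −3/2.
Through (1, 5) these give 2x − 3y = −13 and 3x + 2y = 13.

2x − 3y = −13 and 3x + 2y = 13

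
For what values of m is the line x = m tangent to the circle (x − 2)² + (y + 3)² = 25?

The line touches the circle iff its distance from (2, −3) is 5:
|1·2 + 0·(−3) − m| / √1 = 5
|m − (2)| = 5, so m = 7 or m = −3.

m = −3 or m = 7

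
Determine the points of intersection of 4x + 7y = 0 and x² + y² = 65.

From the line, y = (−4x)/7. Substituting:
65x² − 3185 = 0  ⟹  x² − 49 = 0
x = 7 or x = −7, giving (7, −4) and (−7, 4).

(−7, 4) and (7, −4)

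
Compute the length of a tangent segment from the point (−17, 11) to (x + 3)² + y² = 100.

√217

Centre (−3, 0), r² = 100. |PO|² = (−14)² + (11)² = 317.
The tangent meets the radius at right angles, so tangent² = |PO|² − r² = 317 − 100 = 217.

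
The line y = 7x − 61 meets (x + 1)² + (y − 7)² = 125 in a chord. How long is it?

From the line, y = 7x − 61. Substituting:
50x² − 950x + 4500 = 0  ⟹  x² − 19x + 90 = 0
x = 10 or x = 9, giving (10, 9) and (9, 2).
Chord length = distance between (10, 9) and (9, 2) = √50 = 5√2.

5√2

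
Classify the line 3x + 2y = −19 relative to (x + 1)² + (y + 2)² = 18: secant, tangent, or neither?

Substituting the line into the circle gives 13x² + 98x + 157 = 0.
Δ = 9604 − 8164 = 1440.
Two real roots: the line is a secant.

secant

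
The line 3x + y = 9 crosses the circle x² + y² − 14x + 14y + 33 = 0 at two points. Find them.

(3, 0) and (8, −15)

From the line, y = −3x + 9. Substituting:
10x² − 110x + 240 = 0  ⟹  x² − 11x + 24 = 0
x = 8 or x = 3, giving (8, −15) and (3, 0).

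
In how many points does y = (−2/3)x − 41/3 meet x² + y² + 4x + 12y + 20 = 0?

Centre (−2, −6), r² = 20. Distance² from centre to line = (19)²/13 = 361/13.
Since d² > r², the line lies outside the circle.

0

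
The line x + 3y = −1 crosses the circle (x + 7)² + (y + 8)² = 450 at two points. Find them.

(−22, 7) and (14, −5)

Express y = (−1 − x)/3 and substitute into the circle:
10x² + 80x − 3080 = 0  ⟹  x² + 8x − 308 = 0
x = 14 or x = −22, giving (14, −5) and (−22, 7).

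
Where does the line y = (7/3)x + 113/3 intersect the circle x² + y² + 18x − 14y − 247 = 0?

Express y = (113 + 7x)/3 and substitute into the circle:
58x² + 1450x + 5800 = 0  ⟹  x² + 25x + 100 = 0
x = −5 or x = −20, giving (−5, 26) and (−20, −9).

(−20, −9) and (−5, 26)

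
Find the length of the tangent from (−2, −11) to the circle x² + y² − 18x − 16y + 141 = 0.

√478

Centre (9, 8), r² = 4. |PO|² = (−11)² + (−19)² = 482.
By the tangent–radius right angle, tangent length = √(|PO|² − r²) = √478.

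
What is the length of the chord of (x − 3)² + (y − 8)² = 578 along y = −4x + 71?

10√17

From the line, y = −4x + 71. Substituting:
17x² − 510x + 3400 = 0  ⟹  x² − 30x + 200 = 0
x = 20 or x = 10, giving (20, −9) and (10, 31).
Chord length = distance between (20, −9) and (10, 31) = √1700 = 10√17.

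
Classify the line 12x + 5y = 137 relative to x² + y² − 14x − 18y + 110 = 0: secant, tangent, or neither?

secant

Centre (7, 9), r² = 20. Distance² from centre to line = (−8)²/169 = 64/169.
Since d² < r², the line cuts the circle twice.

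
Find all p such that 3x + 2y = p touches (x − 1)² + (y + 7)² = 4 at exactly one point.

p = −11 ± 2√13

The line touches the circle iff its distance from (1, −7) is 2:
|3·1 + 2·(−7) − p| / √13 = 2
|p − (−11)| = 2√13.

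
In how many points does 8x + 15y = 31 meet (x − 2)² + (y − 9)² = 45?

0

d² = (8·2 + 15·9 − (31))²/289 = 14400/289; r² = 45.
Since d² > r², the line lies outside the circle.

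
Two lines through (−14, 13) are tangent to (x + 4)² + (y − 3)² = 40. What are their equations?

3x + y = −29 and x + 3y = 25

Write the tangent as mx − y + (13 − m·(−14)) = 0 and set its distance from the centre to 2√10:
[m·(10) − (−10)]² = 40(m² + 1)
3m² + 10m + 3 = 0, so m = −3 or m = −1/3.
Through (−14, 13) these give 3x + y = −29 and x + 3y = 25.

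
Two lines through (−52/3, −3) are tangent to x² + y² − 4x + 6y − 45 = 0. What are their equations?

Write the tangent as mx − y + (−3 − m·(−52/3)) = 0 and set its distance from the centre to √58:
[m·(58/3) − (0)]² = 58(m² + 1)
49m² − 9 = 0, so m = −3/7 or m = 3/7.
With m = −3/7: 3x + 7y = −73. With m = 3/7: 3x − 7y = −31.

3x + 7y = −73 and 3x − 7y = −31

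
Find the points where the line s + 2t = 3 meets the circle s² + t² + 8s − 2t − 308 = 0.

(−19, 11) and (13, −5)

Express t = (3 − s)/2 and substitute into the circle:
5s² + 30s − 1235 = 0  ⟹  s² + 6s − 247 = 0
s = 13 or s = −19, giving (13, −5) and (−19, 11).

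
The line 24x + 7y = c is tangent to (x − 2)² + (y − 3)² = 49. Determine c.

Tangency holds when the distance from the centre (2, 3) to the line equals the radius 7:
|24·2 + 7·3 − c| / √625 = 7
|c − (69)| = 7·25, so c = 244 or c = −106.

c = −106 or c = 244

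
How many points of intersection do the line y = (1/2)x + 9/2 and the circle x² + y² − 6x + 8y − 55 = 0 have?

1

d² = (1·3 − 2·(−4) − (−9))²/5 = 80; r² = 80.
Since d² = r², the line is tangent.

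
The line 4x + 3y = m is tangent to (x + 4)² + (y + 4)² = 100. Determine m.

m = −78 or m = 22

Tangency holds when the distance from the centre (−4, −4) to the line equals the radius 10:
|4·(−4) + 3·(−4) − m| / √25 = 10
|m − (−28)| = 10·5, so m = 22 or m = −78.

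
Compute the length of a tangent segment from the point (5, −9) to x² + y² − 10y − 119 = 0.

√77

Centre (0, 5), r² = 144. |PO|² = (5)² + (−14)² = 221.
The tangent meets the radius at right angles, so tangent² = |PO|² − r² = 221 − 144 = 77.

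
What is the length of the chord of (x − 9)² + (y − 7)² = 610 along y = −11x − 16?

Substitute y = −11x − 16:
122x² + 488x = 0  ⟹  x² + 4x = 0
x = 0 or x = −4, giving (0, −16) and (−4, 28).
|(0, −16) − (−4, 28)| = √((4)² + (−44)²) = 4√122.

4√122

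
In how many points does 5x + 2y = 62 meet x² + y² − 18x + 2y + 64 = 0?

Centre (9, −1), r² = 18. Distance² from centre to line = (−19)²/29 = 361/29.
Since d² < r², the line cuts the circle twice.

2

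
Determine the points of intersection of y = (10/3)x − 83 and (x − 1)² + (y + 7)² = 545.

(18, −23) and (24, −3)

From the line, y = (−249 + 10x)/3. Substituting:
109x² − 4578x + 47088 = 0  ⟹  x² − 42x + 432 = 0
x = 24 or x = 18, giving (24, −3) and (18, −23).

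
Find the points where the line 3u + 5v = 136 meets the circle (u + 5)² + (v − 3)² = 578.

Substitute v = (136 − 3u)/5:
34u² − 476u + 816 = 0  ⟹  u² − 14u + 24 = 0
u = 12 or u = 2, giving (12, 20) and (2, 26).

(2, 26) and (12, 20)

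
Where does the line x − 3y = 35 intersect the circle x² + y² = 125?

From the line, y = (−35 + x)/3. Substituting:
10x² − 70x + 100 = 0  ⟹  x² − 7x + 10 = 0
x = 5 or x = 2, giving (5, −10) and (2, −11).

(2, −11) and (5, −10)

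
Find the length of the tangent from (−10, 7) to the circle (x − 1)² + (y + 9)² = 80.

The centre is (1, −9) and r = 4√5. The square of the distance from P to the centre is 121 + 256 = 377.
The tangent meets the radius at right angles, so tangent² = |PO|² − r² = 377 − 80 = 297.

3√33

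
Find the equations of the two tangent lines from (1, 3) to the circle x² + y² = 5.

A line y − (3) = m(x − (1)) is tangent when its distance from (0, 0) is √5:
[m·(−1) − (−3)]² = 5(m² + 1)
2m² + 3m − 2 = 0, so m = 1/2 or m = −2.
Through (1, 3) these give x − 2y = −5 and 2x + y = 5.

x − 2y = −5 and 2x + y = 5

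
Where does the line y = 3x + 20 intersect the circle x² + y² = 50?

(−7, −1) and (−5, 5)

Substitute y = 3x + 20:
10x² + 120x + 350 = 0  ⟹  x² + 12x + 35 = 0
x = −5 or x = −7, giving (−5, 5) and (−7, −1).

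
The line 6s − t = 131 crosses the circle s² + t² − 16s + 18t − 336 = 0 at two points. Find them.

(17, −29) and (23, 7)

Substitute t = 6s − 131:
37s² − 1480s + 14467 = 0  ⟹  s² − 40s + 391 = 0
s = 23 or s = 17, giving (23, 7) and (17, −29).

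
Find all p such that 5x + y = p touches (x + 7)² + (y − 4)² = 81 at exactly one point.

p = −31 ± 9√26

Tangency holds when the distance from the centre (−7, 4) to the line equals the radius 9:
|5·(−7) + 1·4 − p| / √26 = 9
|p − (−31)| = 9√26.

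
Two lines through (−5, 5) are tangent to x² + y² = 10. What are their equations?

3x + y = −10 and x + 3y = 10

Let a tangent through (−5, 5) have slope m. Its distance from (0, 0) must equal √10:
(5m − (−5))² = 10(m² + 1)
3m² + 10m + 3 = 0, so m = −3 or m = −1/3.
Through (−5, 5) these give 3x + y = −10 and x + 3y = 10.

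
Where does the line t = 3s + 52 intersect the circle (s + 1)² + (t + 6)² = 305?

(−18, −2) and (−17, 1)

From the line, t = 3s + 52. Substituting:
10s² + 350s + 3060 = 0  ⟹  s² + 35s + 306 = 0
s = −17 or s = −18, giving (−17, 1) and (−18, −2).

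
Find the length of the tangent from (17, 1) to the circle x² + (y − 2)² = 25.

The centre is (0, 2) and r = 5. The square of the distance from P to the centre is 289 + 1 = 290.
The tangent meets the radius at right angles, so tangent² = |PO|² − r² = 290 − 25 = 265.

√265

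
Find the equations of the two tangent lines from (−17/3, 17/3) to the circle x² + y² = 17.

4x + y = −17 and x + 4y = 17

Let a tangent through (−17/3, 17/3) have slope m. Its distance from (0, 0) must equal √17:
[m·(17/3) − (−17/3)]² = 17(m² + 1)
4m² + 17m + 4 = 0, so m = −4 or m = −1/4.
With m = −4: 4x + y = −17. With m = −1/4: x + 4y = 17.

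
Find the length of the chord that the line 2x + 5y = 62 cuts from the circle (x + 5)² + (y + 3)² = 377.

4√29

The distance from (−5, −3) to the line is 87/√29, and r² = 377.
Chord = 2√(r² − d²) = 2·√(116) = 4√29.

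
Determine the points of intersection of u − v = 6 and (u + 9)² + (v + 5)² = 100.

(−9, −15) and (1, −5)

Express v = u − 6 and substitute into the circle:
2u² + 16u − 18 = 0  ⟹  u² + 8u − 9 = 0
u = 1 or u = −9, giving (1, −5) and (−9, −15).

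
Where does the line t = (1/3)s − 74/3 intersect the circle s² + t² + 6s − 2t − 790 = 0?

(−7, −27) and (17, −19)

From the line, t = (−74 + s)/3. Substituting:
10s² − 100s − 1190 = 0  ⟹  s² − 10s − 119 = 0
s = 17 or s = −7, giving (17, −19) and (−7, −27).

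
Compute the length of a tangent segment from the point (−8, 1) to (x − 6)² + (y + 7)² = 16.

2√61

Centre (6, −7), r² = 16. |PO|² = (−14)² + (8)² = 260.
By the tangent–radius right angle, tangent length = √(|PO|² − r²) = √244 = 2√61.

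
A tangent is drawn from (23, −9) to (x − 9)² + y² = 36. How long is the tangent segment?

With centre O = (9, 0), |OP|² = 277 and r² = 36.
Power of the point: PT² = |PO|² − r² = 241, so PT = √241.

√241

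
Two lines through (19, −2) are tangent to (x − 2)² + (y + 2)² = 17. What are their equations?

A line y − (−2) = m(x − (19)) is tangent when its distance from (2, −2) is √17:
[m·(−17) − (0)]² = 17(m² + 1)
16m² − 1 = 0, so m = 1/4 or m = −1/4.
With m = 1/4: x − 4y = 27. With m = −1/4: x + 4y = 11.

x − 4y = 27 and x + 4y = 11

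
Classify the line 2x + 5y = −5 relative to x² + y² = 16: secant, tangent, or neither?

secant

Centre (0, 0), r² = 16. Distance² from centre to line = (5)²/29 = 25/29.
Since d² < r², the line cuts the circle twice.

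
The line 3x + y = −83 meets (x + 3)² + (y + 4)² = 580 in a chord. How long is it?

The distance from (−3, −4) to the line is 70/√10, and r² = 580.
Chord = 2√(r² − d²) = 2·√(90) = 6√10.

6√10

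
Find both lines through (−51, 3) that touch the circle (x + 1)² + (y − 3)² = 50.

x + 7y = −30 and x − 7y = −72

A line y − (3) = m(x − (−51)) is tangent when its distance from (−1, 3) is 5√2:
[m·(50) − (0)]² = 50(m² + 1)
49m² − 1 = 0, so m = −1/7 or m = 1/7.
With m = −1/7: x + 7y = −30. With m = 1/7: x − 7y = −72.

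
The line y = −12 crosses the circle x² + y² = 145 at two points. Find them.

Express y = −12 and substitute into the circle:
x² − 1 = 0
x = 1 or x = −1, giving (1, −12) and (−1, −12).

(−1, −12) and (1, −12)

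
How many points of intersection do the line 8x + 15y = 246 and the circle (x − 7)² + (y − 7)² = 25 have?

Substituting the line into the circle gives 289x² − 5406x + 25281 = 0.
Δ = 29224836 − 29224836 = 0.
A repeated root: the line is tangent.

1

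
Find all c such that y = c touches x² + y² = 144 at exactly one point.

The line touches the circle iff its distance from (0, 0) is 12:
|0·0 + 1·0 − c| / √1 = 12
|c| = 12, so c = 12 or c = −12.

c = −12 or c = 12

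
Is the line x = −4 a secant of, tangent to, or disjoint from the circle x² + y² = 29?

Substituting the line into the circle gives y² − 13 = 0.
Δ = 0 − (−52) = 52.
Two real roots: the line is a secant.

secant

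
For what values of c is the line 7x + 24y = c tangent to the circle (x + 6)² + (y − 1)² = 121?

c = −293 or c = 257

Tangency holds when the distance from the centre (−6, 1) to the line equals the radius 11:
|7·(−6) + 24·1 − c| / √625 = 11
|c − (−18)| = 11·25, so c = 257 or c = −293.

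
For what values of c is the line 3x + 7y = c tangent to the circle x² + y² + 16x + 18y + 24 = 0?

c = −87 ± 11√58

The line touches the circle iff its distance from (−8, −9) is 11:
|3·(−8) + 7·(−9) − c| / √58 = 11
|c − (−87)| = 11√58.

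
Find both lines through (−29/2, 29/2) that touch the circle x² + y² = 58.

A line y − (29/2) = m(x − (−29/2)) is tangent when its distance from (0, 0) is √58:
[m·(29/2) − (−29/2)]² = 58(m² + 1)
21m² + 58m + 21 = 0, so m = −3/7 or m = −7/3.
Through (−29/2, 29/2) these give 3x + 7y = 58 and 7x + 3y = −58.

3x + 7y = 58 and 7x + 3y = −58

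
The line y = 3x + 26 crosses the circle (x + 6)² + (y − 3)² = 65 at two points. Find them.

(−10, −4) and (−5, 11)

From the line, y = 3x + 26. Substituting:
10x² + 150x + 500 = 0  ⟹  x² + 15x + 50 = 0
x = −5 or x = −10, giving (−5, 11) and (−10, −4).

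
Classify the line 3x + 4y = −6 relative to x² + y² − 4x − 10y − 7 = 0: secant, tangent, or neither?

neither

Substituting the line into the circle gives 25x² + 92x + 164 = 0.
Δ = 8464 − 16400 = −7936.
No real roots: the line does not meet the circle.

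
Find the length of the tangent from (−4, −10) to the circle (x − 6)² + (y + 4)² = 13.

The centre is (6, −4) and r = √13. The square of the distance from P to the centre is 100 + 36 = 136.
The tangent meets the radius at right angles, so tangent² = |PO|² − r² = 136 − 13 = 123.

√123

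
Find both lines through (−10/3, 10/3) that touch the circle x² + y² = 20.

2x − y = −10 and x − 2y = −10

Write the tangent as mx − y + (10/3 − m·(−10/3)) = 0 and set its distance from the centre to 2√5:
(10/3m − (−10/3))² = 20(m² + 1)
2m² − 5m + 2 = 0, so m = 2 or m = 1/2.
Through (−10/3, 10/3) these give 2x − y = −10 and x − 2y = −10.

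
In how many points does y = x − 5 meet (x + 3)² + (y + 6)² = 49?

2

Centre (−3, −6), r² = 49. Distance² from centre to line = (−2)²/2 = 2.
Since d² < r², the line cuts the circle twice.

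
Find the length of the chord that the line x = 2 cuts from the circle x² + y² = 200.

28

The line gives x = 2. Substituting into the circle:
y² − 196 = 0
y = 14 or y = −14, giving (2, 14) and (2, −14).
Chord length = distance between (2, 14) and (2, −14) = √784 = 28.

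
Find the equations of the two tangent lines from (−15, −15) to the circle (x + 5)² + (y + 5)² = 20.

Write the tangent as mx − y + (−15 − m·(−15)) = 0 and set its distance from the centre to 2√5:
[m·(10) − (10)]² = 20(m² + 1)
2m² − 5m + 2 = 0, so m = 2 or m = 1/2.
With m = 2: 2x − y = −15. With m = 1/2: x − 2y = 15.

2x − y = −15 and x − 2y = 15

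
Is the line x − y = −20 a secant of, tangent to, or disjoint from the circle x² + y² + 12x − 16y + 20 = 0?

secant

Centre (−6, 8), r² = 80. Distance² from centre to line = (6)²/2 = 18.
Since d² < r², the line cuts the circle twice.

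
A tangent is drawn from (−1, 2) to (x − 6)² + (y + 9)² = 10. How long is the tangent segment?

4√10

The centre is (6, −9) and r = √10. The square of the distance from P to the centre is 49 + 121 = 170.
Power of the point: PT² = |PO|² − r² = 160, so PT = 4√10.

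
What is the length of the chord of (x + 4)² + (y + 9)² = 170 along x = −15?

14

Centre (−4, −9), r² = 170. Perpendicular distance d from centre to line = |11| / √1 = 11.
Chord = 2√(r² − d²) = 2·√(49) = 14.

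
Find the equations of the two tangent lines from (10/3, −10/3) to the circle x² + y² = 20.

Let a tangent through (10/3, −10/3) have slope m. Its distance from (0, 0) must equal 2√5:
(−10/3m − (10/3))² = 20(m² + 1)
2m² − 5m + 2 = 0, so m = 1/2 or m = 2.
Through (10/3, −10/3) these give x − 2y = 10 and 2x − y = 10.

x − 2y = 10 and 2x − y = 10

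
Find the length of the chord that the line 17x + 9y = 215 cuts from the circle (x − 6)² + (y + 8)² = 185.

From the line, y = (215 − 17x)/9. Substituting:
370x² − 10730x + 70300 = 0  ⟹  x² − 29x + 190 = 0
x = 19 or x = 10, giving (19, −12) and (10, 5).
|(19, −12) − (10, 5)| = √((9)² + (−17)²) = √370.

√370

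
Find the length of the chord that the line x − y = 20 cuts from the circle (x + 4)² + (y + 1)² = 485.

Substitute y = x − 20:
2x² − 30x − 108 = 0  ⟹  x² − 15x − 54 = 0
x = 18 or x = −3, giving (18, −2) and (−3, −23).
|(18, −2) − (−3, −23)| = √((21)² + (21)²) = 21√2.

21√2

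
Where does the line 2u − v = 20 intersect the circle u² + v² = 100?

From the line, v = 2u − 20. Substituting:
5u² − 80u + 300 = 0  ⟹  u² − 16u + 60 = 0
u = 10 or u = 6, giving (10, 0) and (6, −8).

(6, −8) and (10, 0)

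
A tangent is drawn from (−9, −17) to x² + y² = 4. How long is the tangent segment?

Centre (0, 0), r² = 4. |PO|² = (−9)² + (−17)² = 370.
Power of the point: PT² = |PO|² − r² = 366, so PT = √366.

√366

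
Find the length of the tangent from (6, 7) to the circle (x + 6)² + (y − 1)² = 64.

The centre is (−6, 1) and r = 8. The square of the distance from P to the centre is 144 + 36 = 180.
Power of the point: PT² = |PO|² − r² = 116, so PT = 2√29.

2√29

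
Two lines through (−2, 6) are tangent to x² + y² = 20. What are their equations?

Write the tangent as mx − y + (6 − m·(−2)) = 0 and set its distance from the centre to 2√5:
(2m − (−6))² = 20(m² + 1)
2m² − 3m − 2 = 0, so m = 2 or m = −1/2.
Through (−2, 6) these give 2x − y = −10 and x + 2y = 10.

2x − y = −10 and x + 2y = 10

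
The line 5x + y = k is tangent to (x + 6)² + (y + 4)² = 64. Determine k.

For a tangent, require d(centre, line) = r = 8.
|5·(−6) + 1·(−4) − k| / √26 = 8
|k − (−34)| = 8√26.

k = −34 ± 8√26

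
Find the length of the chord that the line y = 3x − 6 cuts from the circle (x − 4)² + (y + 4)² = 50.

Substitute y = 3x − 6:
10x² − 20x − 30 = 0  ⟹  x² − 2x − 3 = 0
x = 3 or x = −1, giving (3, 3) and (−1, −9).
|(3, 3) − (−1, −9)| = √((4)² + (12)²) = 4√10.

4√10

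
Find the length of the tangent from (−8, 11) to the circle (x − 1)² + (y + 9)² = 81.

20

With centre O = (1, −9), |OP|² = 481 and r² = 81.
By the tangent–radius right angle, tangent length = √(|PO|² − r²) = √400 = 20.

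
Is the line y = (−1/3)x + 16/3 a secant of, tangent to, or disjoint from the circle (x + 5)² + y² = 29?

d² = (1·(−5) + 3·0 − (16))²/10 = 441/10; r² = 29.
Since d² > r², the line lies outside the circle.

disjoint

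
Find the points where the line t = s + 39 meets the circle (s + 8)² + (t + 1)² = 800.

Substitute t = s + 39:
2s² + 96s + 864 = 0  ⟹  s² + 48s + 432 = 0
s = −12 or s = −36, giving (−12, 27) and (−36, 3).

(−36, 3) and (−12, 27)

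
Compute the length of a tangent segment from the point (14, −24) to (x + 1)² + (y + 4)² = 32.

The centre is (−1, −4) and r = 4√2. The square of the distance from P to the centre is 225 + 400 = 625.
By the tangent–radius right angle, tangent length = √(|PO|² − r²) = √593.

√593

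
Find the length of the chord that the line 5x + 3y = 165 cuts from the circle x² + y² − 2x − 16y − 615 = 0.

4√34

Express y = (165 − 5x)/3 and substitute into the circle:
34x² − 1428x + 13770 = 0  ⟹  x² − 42x + 405 = 0
x = 27 or x = 15, giving (27, 10) and (15, 30).
|(27, 10) − (15, 30)| = √((12)² + (−20)²) = 4√34.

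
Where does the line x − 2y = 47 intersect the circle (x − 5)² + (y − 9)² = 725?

Express y = (−47 + x)/2 and substitute into the circle:
5x² − 170x + 1425 = 0  ⟹  x² − 34x + 285 = 0
x = 19 or x = 15, giving (19, −14) and (15, −16).

(15, −16) and (19, −14)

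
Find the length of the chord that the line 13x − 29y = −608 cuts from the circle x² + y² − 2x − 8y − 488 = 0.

√1010

From the line, y = (608 + 13x)/29. Substituting:
1010x² + 11110x − 181800 = 0  ⟹  x² + 11x − 180 = 0
x = 9 or x = −20, giving (9, 25) and (−20, 12).
Chord length = distance between (9, 25) and (−20, 12) = √1010 = √1010.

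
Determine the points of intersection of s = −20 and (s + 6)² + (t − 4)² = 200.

The line gives s = −20. Substituting into the circle:
t² − 8t + 12 = 0
t = 6 or t = 2, giving (−20, 6) and (−20, 2).

(−20, 2) and (−20, 6)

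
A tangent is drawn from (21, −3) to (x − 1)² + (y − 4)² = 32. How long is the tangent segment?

√417

With centre O = (1, 4), |OP|² = 449 and r² = 32.
The tangent meets the radius at right angles, so tangent² = |PO|² − r² = 449 − 32 = 417.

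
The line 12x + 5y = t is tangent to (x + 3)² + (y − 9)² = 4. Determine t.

t = −17 or t = 35

For a tangent, require d(centre, line) = r = 2.
|12·(−3) + 5·9 − t| / √169 = 2
|t − (9)| = 2·13, so t = 35 or t = −17.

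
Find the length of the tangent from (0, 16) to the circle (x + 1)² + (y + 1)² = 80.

√210

Centre (−1, −1), r² = 80. |PO|² = (1)² + (17)² = 290.
The tangent meets the radius at right angles, so tangent² = |PO|² − r² = 290 − 80 = 210.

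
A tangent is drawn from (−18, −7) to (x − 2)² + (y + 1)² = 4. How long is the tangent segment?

12√3

The centre is (2, −1) and r = 2. The square of the distance from P to the centre is 400 + 36 = 436.
Power of the point: PT² = |PO|² − r² = 432, so PT = 12√3.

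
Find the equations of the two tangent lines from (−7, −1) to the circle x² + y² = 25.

3x + 4y = −25 and 4x − 3y = −25

A line y − (−1) = m(x − (−7)) is tangent when its distance from (0, 0) is 5:
(7m − (1))² = 25(m² + 1)
12m² − 7m − 12 = 0, so m = −3/4 or m = 4/3.
Through (−7, −1) these give 3x + 4y = −25 and 4x − 3y = −25.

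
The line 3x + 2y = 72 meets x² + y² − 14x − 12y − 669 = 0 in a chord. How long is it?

Centre (7, 6), r² = 754. Perpendicular distance d from centre to line = |−39| / √13 = 39/√13.
Half the chord is √(r² − d²) = √(637), so the full chord is 14√13.

14√13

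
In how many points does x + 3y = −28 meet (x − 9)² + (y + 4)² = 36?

0

Substituting the line into the circle gives 10x² − 130x + 661 = 0.
Δ = 16900 − 26440 = −9540.
No real roots: the line does not meet the circle.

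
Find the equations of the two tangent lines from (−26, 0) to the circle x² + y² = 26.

x + 5y = −26 and x − 5y = −26

Write the tangent as mx − y + (0 − m·(−26)) = 0 and set its distance from the centre to √26:
[m·(26) − (0)]² = 26(m² + 1)
25m² − 1 = 0, so m = −1/5 or m = 1/5.
With m = −1/5: x + 5y = −26. With m = 1/5: x − 5y = −26.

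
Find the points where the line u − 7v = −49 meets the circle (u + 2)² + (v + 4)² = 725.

From the line, v = (49 + u)/7. Substituting:
50u² + 350u − 29400 = 0  ⟹  u² + 7u − 588 = 0
u = 21 or u = −28, giving (21, 10) and (−28, 3).

(−28, 3) and (21, 10)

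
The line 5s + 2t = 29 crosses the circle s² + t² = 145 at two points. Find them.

From the line, t = (29 − 5s)/2. Substituting:
29s² − 290s + 261 = 0  ⟹  s² − 10s + 9 = 0
s = 9 or s = 1, giving (9, −8) and (1, 12).

(1, 12) and (9, −8)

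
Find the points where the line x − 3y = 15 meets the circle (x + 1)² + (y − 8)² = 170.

From the line, y = (−15 + x)/3. Substituting:
10x² − 60x = 0  ⟹  x² − 6x = 0
x = 6 or x = 0, giving (6, −3) and (0, −5).

(0, −5) and (6, −3)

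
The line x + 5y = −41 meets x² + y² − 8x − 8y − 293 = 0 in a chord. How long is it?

The distance from (4, 4) to the line is 65/√26, and r² = 325.
Chord = 2√(r² − d²) = 2·√(325/2) = 5√26.

5√26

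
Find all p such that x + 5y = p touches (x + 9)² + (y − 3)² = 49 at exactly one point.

p = 6 ± 7√26

Tangency holds when the distance from the centre (−9, 3) to the line equals the radius 7:
|1·(−9) + 5·3 − p| / √26 = 7
|p − (6)| = 7√26.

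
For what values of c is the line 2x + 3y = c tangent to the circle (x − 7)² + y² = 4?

The line touches the circle iff its distance from (7, 0) is 2:
|2·7 + 3·0 − c| / √13 = 2
|c − (14)| = 2√13.

c = 14 ± 2√13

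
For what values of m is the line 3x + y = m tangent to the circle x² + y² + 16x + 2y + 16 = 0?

m = −25 ± 7√10

For a tangent, require d(centre, line) = r = 7.
|3·(−8) + 1·(−1) − m| / √10 = 7
|m − (−25)| = 7√10.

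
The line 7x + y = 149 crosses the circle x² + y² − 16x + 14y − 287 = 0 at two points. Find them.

Substitute y = −7x + 149:
50x² − 2200x + 24000 = 0  ⟹  x² − 44x + 480 = 0
x = 24 or x = 20, giving (24, −19) and (20, 9).

(20, 9) and (24, −19)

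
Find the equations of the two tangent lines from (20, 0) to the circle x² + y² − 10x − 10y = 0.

x − 7y = 20 and x + y = 20

Write the tangent as mx − y + (0 − m·(20)) = 0 and set its distance from the centre to 5√2:
[m·(−15) − (5)]² = 50(m² + 1)
7m² + 6m − 1 = 0, so m = 1/7 or m = −1.
With m = 1/7: x − 7y = 20. With m = −1: x + y = 20.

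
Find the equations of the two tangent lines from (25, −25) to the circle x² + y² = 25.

3x + 4y = −25 and 4x + 3y = 25

Write the tangent as mx − y + (−25 − m·(25)) = 0 and set its distance from the centre to 5:
(−25m − (25))² = 25(m² + 1)
12m² + 25m + 12 = 0, so m = −3/4 or m = −4/3.
With m = −3/4: 3x + 4y = −25. With m = −4/3: 4x + 3y = 25.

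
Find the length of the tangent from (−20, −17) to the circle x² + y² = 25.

With centre O = (0, 0), |OP|² = 689 and r² = 25.
Power of the point: PT² = |PO|² − r² = 664, so PT = 2√166.

2√166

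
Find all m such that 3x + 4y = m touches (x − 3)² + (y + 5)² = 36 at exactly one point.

The line touches the circle iff its distance from (3, −5) is 6:
|3·3 + 4·(−5) − m| / √25 = 6
|m − (−11)| = 6·5, so m = 19 or m = −41.

m = −41 or m = 19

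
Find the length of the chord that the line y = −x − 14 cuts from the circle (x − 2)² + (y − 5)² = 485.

23√2

Substitute y = −x − 14:
2x² + 34x − 120 = 0  ⟹  x² + 17x − 60 = 0
x = 3 or x = −20, giving (3, −17) and (−20, 6).
Chord length = distance between (3, −17) and (−20, 6) = √1058 = 23√2.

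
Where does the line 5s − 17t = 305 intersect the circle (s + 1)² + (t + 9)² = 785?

(−24, −25) and (27, −10)

Express t = (−305 + 5s)/17 and substitute into the circle:
314s² − 942s − 203472 = 0  ⟹  s² − 3s − 648 = 0
s = 27 or s = −24, giving (27, −10) and (−24, −25).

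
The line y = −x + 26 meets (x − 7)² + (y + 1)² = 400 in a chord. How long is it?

20√2

The distance from (7, −1) to the line is 20/√2, and r² = 400.
Half the chord is √(r² − d²) = √(200), so the full chord is 20√2.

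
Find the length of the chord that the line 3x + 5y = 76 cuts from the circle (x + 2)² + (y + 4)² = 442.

4√34

Centre (−2, −4), r² = 442. Perpendicular distance d from centre to line = |−102| / √34 = 102/√34.
Half the chord is √(r² − d²) = √(136), so the full chord is 4√34.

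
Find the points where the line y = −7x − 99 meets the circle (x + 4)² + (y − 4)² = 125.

From the line, y = −7x − 99. Substituting:
50x² + 1450x + 10500 = 0  ⟹  x² + 29x + 210 = 0
x = −14 or x = −15, giving (−14, −1) and (−15, 6).

(−15, 6) and (−14, −1)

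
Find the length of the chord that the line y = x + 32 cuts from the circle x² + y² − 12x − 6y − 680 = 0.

Centre (6, 3), r² = 725. Perpendicular distance d from centre to line = |35| / √2 = 35/√2.
Half the chord is √(r² − d²) = √(225/2), so the full chord is 15√2.

15√2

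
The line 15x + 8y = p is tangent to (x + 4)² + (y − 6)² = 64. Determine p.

p = −148 or p = 124

Tangency holds when the distance from the centre (−4, 6) to the line equals the radius 8:
|15·(−4) + 8·6 − p| / √289 = 8
|p − (−12)| = 8·17, so p = 124 or p = −148.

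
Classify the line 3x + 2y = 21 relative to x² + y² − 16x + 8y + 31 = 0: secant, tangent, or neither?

secant

Substituting the line into the circle gives 13x² − 238x + 901 = 0.
Discriminant = (−238)² − 4·13·(901) = 9792 > 0.
Two real roots: the line is a secant.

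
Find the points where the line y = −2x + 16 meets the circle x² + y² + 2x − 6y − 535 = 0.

(−5, 26) and (15, −14)

From the line, y = −2x + 16. Substituting:
5x² − 50x − 375 = 0  ⟹  x² − 10x − 75 = 0
x = 15 or x = −5, giving (15, −14) and (−5, 26).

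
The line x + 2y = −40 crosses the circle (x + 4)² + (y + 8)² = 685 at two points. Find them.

(−30, −5) and (14, −27)

Express y = (−40 − x)/2 and substitute into the circle:
5x² + 80x − 2100 = 0  ⟹  x² + 16x − 420 = 0
x = 14 or x = −30, giving (14, −27) and (−30, −5).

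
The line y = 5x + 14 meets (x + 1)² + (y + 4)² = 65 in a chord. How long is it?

The distance from (−1, −4) to the line is 13/√26, and r² = 65.
Half the chord is √(r² − d²) = √(117/2), so the full chord is 3√26.

3√26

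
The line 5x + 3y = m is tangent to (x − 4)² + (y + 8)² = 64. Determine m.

For a tangent, require d(centre, line) = r = 8.
|5·4 + 3·(−8) − m| / √34 = 8
|m − (−4)| = 8√34.

m = −4 ± 8√34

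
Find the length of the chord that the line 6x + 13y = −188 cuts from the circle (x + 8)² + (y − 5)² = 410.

2√205

Centre (−8, 5), r² = 410. Perpendicular distance d from centre to line = |205| / √205 = 205/√205.
Chord = 2√(r² − d²) = 2·√(205) = 2√205.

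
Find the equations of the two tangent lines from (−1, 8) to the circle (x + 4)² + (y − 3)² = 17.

A line y − (8) = m(x − (−1)) is tangent when its distance from (−4, 3) is √17:
(−3m − (−5))² = 17(m² + 1)
4m² + 15m − 4 = 0, so m = 1/4 or m = −4.
With m = 1/4: x − 4y = −33. With m = −4: 4x + y = 4.

x − 4y = −33 and 4x + y = 4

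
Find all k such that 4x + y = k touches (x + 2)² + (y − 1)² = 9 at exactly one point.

Tangency holds when the distance from the centre (−2, 1) to the line equals the radius 3:
|4·(−2) + 1·1 − k| / √17 = 3
|k − (−7)| = 3√17.

k = −7 ± 3√17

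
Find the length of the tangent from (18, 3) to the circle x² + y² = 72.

3√29

Centre (0, 0), r² = 72. |PO|² = (18)² + (3)² = 333.
Power of the point: PT² = |PO|² − r² = 261, so PT = 3√29.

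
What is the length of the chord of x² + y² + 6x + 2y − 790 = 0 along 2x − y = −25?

Centre (−3, −1), r² = 800. Perpendicular distance d from centre to line = |20| / √5 = 20/√5.
Half the chord is √(r² − d²) = √(720), so the full chord is 24√5.

24√5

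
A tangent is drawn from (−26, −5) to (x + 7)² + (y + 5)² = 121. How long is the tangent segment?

The centre is (−7, −5) and r = 11. The square of the distance from P to the centre is 361 + 0 = 361.
Power of the point: PT² = |PO|² − r² = 240, so PT = 4√15.

4√15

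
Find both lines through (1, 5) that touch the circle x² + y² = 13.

Let a tangent through (1, 5) have slope m. Its distance from (0, 0) must equal √13:
(−1m − (−5))² = 13(m² + 1)
6m² + 5m − 6 = 0, so m = −3/2 or m = 2/3.
Through (1, 5) these give 3x + 2y = 13 and 2x − 3y = −13.

3x + 2y = 13 and 2x − 3y = −13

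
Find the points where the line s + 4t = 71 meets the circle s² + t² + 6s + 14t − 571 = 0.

(−1, 18) and (7, 16)

From the line, t = (71 − s)/4. Substituting:
17s² − 102s − 119 = 0  ⟹  s² − 6s − 7 = 0
s = 7 or s = −1, giving (7, 16) and (−1, 18).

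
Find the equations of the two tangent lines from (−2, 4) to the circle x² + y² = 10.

3x − y = −10 and x + 3y = 10

A line y − (4) = m(x − (−2)) is tangent when its distance from (0, 0) is √10:
(2m − (−4))² = 10(m² + 1)
3m² − 8m − 3 = 0, so m = 3 or m = −1/3.
Through (−2, 4) these give 3x − y = −10 and x + 3y = 10.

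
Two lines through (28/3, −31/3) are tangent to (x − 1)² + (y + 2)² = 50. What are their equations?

A line y − (−31/3) = m(x − (28/3)) is tangent when its distance from (1, −2) is 5√2:
(−25/3m − (25/3))² = 50(m² + 1)
7m² + 50m + 7 = 0, so m = −1/7 or m = −7.
Through (28/3, −31/3) these give x + 7y = −63 and 7x + y = 55.

x + 7y = −63 and 7x + y = 55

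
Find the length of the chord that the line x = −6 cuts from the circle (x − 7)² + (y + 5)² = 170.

2

The line gives x = −6. Substituting into the circle:
y² + 10y + 24 = 0
y = −4 or y = −6, giving (−6, −4) and (−6, −6).
|(−6, −4) − (−6, −6)| = √((0)² + (2)²) = 2.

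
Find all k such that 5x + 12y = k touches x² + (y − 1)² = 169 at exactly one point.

k = −157 or k = 181

Tangency holds when the distance from the centre (0, 1) to the line equals the radius 13:
|5·0 + 12·1 − k| / √169 = 13
|k − (12)| = 13·13, so k = 181 or k = −157.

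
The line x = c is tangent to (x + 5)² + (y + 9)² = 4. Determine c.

c = −7 or c = −3

For a tangent, require d(centre, line) = r = 2.
|1·(−5) + 0·(−9) − c| / √1 = 2
|c − (−5)| = 2, so c = −3 or c = −7.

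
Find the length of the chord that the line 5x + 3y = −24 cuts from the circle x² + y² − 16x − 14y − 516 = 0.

7√34

Substitute y = (−24 − 5x)/3:
34x² + 306x − 3060 = 0  ⟹  x² + 9x − 90 = 0
x = 6 or x = −15, giving (6, −18) and (−15, 17).
Chord length = distance between (6, −18) and (−15, 17) = √1666 = 7√34.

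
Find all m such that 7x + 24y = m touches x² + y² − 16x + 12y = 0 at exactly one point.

m = −338 or m = 162

Tangency holds when the distance from the centre (8, −6) to the line equals the radius 10:
|7·8 + 24·(−6) − m| / √625 = 10
|m − (−88)| = 10·25, so m = 162 or m = −338.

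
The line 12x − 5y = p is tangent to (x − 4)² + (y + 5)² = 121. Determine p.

Tangency holds when the distance from the centre (4, −5) to the line equals the radius 11:
|12·4 − 5·(−5) − p| / √169 = 11
|p − (73)| = 11·13, so p = 216 or p = −70.

p = −70 or p = 216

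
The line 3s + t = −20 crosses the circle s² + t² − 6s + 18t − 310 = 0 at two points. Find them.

(−9, 7) and (3, −29)

Express t = −3s − 20 and substitute into the circle:
10s² + 60s − 270 = 0  ⟹  s² + 6s − 27 = 0
s = 3 or s = −9, giving (3, −29) and (−9, 7).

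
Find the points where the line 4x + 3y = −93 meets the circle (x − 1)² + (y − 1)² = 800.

From the line, y = (−93 − 4x)/3. Substituting:
25x² + 750x + 2025 = 0  ⟹  x² + 30x + 81 = 0
x = −3 or x = −27, giving (−3, −27) and (−27, 5).

(−27, 5) and (−3, −27)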